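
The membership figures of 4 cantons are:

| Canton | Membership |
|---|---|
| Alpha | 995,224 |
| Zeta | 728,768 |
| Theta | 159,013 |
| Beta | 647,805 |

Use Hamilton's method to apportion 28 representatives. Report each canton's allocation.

Standard divisor: 2530810 ÷ 28 ≈ 90386.071.
Standard quotas: Alpha 11.0108, Zeta 8.0628, Theta 1.7593, Beta 7.1671.
Lower quotas: Alpha 11, Zeta 8, Theta 1, Beta 7 (sum 27, leaving 1 seat).
Remainders in descending order: Theta 0.7593, Beta 0.1671, Zeta 0.0628, Alpha 0.0108.
The surplus seat goes to Theta.

Alpha=11, Zeta=8, Theta=2, Beta=7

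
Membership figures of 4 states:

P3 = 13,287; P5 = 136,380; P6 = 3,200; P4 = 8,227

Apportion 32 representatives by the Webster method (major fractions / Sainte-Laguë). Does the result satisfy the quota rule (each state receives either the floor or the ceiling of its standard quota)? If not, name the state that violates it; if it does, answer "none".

Standard quotas: P3 2.639, P5 27.091, P6 0.636, P4 1.634.
Webster allocation: P3 3, P5 26, P6 1, P4 2.
P5 has quota 27.091 (lower 27, upper 28) but receives 26 — outside the quota interval.

P5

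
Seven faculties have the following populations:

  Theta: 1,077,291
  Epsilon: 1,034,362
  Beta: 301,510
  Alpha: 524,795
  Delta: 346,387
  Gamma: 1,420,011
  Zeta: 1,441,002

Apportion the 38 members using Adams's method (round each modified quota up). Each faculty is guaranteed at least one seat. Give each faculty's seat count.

Standard divisor 6145358/38 ≈ 161719.947; standard quotas: Theta 6.661, Epsilon 6.396, Beta 1.864, Alpha 3.245, Delta 2.142, Gamma 8.781, Zeta 8.910.
Rounding up gives 7, 7, 2, 4, 3, 9, 9 = 41 seats, so the divisor must be adjusted.
With modified divisor 176200: modified quotas Theta 6.114, Epsilon 5.870, Beta 1.711, Alpha 2.978, Delta 1.966, Gamma 8.059, Zeta 8.178.
Rounding up: Theta 7, Epsilon 6, Beta 2, Alpha 3, Delta 2, Gamma 9, Zeta 9 (total 38).

Theta 7, Epsilon 6, Beta 2, Alpha 3, Delta 2, Gamma 9, Zeta 9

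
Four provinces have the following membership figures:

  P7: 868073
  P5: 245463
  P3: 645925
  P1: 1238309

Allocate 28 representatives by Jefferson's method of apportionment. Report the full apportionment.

Standard divisor 2997770/28 ≈ 107063.214; standard quotas: P7 8.108, P5 2.293, P3 6.033, P1 11.566.
Rounding down gives 8, 2, 6, 11 = 27 seats, so the divisor must be adjusted.
With modified divisor 99800: modified quotas P7 8.698, P5 2.460, P3 6.472, P1 12.408.
Rounding down: P7 8, P5 2, P3 6, P1 12 (total 28).

P7=8; P5=2; P3=6; P1=12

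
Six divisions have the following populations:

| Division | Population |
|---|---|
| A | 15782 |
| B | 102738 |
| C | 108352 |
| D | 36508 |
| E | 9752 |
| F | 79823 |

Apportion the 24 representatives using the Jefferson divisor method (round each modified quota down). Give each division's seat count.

A=1; B=7; C=8; D=2; E=0; F=6

Standard divisor 352955/24 ≈ 14706.458; standard quotas: A 1.073, B 6.986, C 7.368, D 2.482, E 0.663, F 5.428.
Rounding down gives 1, 6, 7, 2, 0, 5 = 21 seats, so the divisor must be adjusted.
With modified divisor 13100: modified quotas A 1.205, B 7.843, C 8.271, D 2.787, E 0.744, F 6.093.
Rounding down: A 1, B 7, C 8, D 2, E 0, F 6 (total 24).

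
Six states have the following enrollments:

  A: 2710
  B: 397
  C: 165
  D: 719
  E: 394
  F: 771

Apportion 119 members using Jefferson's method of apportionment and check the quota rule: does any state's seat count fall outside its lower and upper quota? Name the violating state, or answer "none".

Standard quotas: A 62.547, B 9.163, C 3.808, D 16.594, E 9.093, F 17.795.
Jefferson allocation: A 64, B 9, C 3, D 16, E 9, F 18.
A has quota 62.547 (lower 62, upper 63) but receives 64 — outside the quota interval.

A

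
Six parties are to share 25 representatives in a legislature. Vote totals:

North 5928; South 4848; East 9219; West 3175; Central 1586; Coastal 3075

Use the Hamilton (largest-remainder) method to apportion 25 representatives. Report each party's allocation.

Standard divisor: 27831 ÷ 25 ≈ 1113.24.
Standard quotas: North 5.3250, South 4.3549, East 8.2812, West 2.8520, Central 1.4247, Coastal 2.7622.
Lower quotas: North 5, South 4, East 8, West 2, Central 1, Coastal 2 (sum 22, leaving 3 seats).
Remainders in descending order: West 0.8520, Coastal 0.7622, Central 0.4247, South 0.3549, North 0.3250, East 0.2812.
The surplus seats go to West, Coastal, Central.

North: 5, South: 4, East: 8, West: 3, Central: 2, Coastal: 3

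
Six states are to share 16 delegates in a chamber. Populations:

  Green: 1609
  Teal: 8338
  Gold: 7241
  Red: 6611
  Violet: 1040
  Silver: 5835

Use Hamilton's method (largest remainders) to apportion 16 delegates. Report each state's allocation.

Total 30674; standard divisor 30674/16 ≈ 1917.125.
Standard quotas: Green 0.8393, Teal 4.3492, Gold 3.7770, Red 3.4484, Violet 0.5425, Silver 3.0436.
Lower quotas: Green 0, Teal 4, Gold 3, Red 3, Violet 0, Silver 3 (sum 13, leaving 3 seats).
Remainders in descending order: Green 0.8393, Gold 0.7770, Violet 0.5425, Red 0.4484, Teal 0.3492, Silver 0.0436.
The surplus seats go to Green, Gold, Violet.

Green 1, Teal 4, Gold 4, Red 3, Violet 1, Silver 3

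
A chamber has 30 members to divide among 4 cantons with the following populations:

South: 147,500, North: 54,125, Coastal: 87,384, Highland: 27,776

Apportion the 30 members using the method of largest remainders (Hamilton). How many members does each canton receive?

The standard divisor is 316785/30 ≈ 10559.5.
Standard quotas: South 13.9685, North 5.1257, Coastal 8.2754, Highland 2.6304.
Lower quotas: South 13, North 5, Coastal 8, Highland 2 (sum 28, leaving 2 seats).
Remainders in descending order: South 0.9685, Highland 0.6304, Coastal 0.2754, North 0.1257.
The surplus seats go to South, Highland.

South: 14, North: 5, Coastal: 8, Highland: 3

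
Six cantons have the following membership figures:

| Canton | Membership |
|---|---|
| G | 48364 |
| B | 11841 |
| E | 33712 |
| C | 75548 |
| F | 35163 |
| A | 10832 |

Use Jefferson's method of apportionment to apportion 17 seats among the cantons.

Standard divisor 215460/17 ≈ 12674.118; standard quotas: G 3.816, B 0.934, E 2.660, C 5.961, F 2.774, A 0.855.
Rounding down gives 3, 0, 2, 5, 2, 0 = 12 seats, so the divisor must be adjusted.
With modified divisor 11115.7: modified quotas G 4.351, B 1.065, E 3.033, C 6.796, F 3.163, A 0.974.
Rounding down: G 4, B 1, E 3, C 6, F 3, A 0 (total 17).

G 4; B 1; E 3; C 6; F 3; A 0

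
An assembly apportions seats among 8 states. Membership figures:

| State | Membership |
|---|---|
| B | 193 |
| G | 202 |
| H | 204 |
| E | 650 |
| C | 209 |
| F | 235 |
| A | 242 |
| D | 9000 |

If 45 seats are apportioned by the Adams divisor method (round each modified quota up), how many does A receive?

Standard divisor 10935/45 ≈ 243; standard quotas: B 0.794, G 0.831, H 0.840, E 2.675, C 0.860, F 0.967, A 0.996, D 37.037.
Rounding up gives 1, 1, 1, 3, 1, 1, 1, 38 = 47 seats, so the divisor must be adjusted.
With modified divisor 254: modified quotas B 0.760, G 0.795, H 0.803, E 2.559, C 0.823, F 0.925, A 0.953, D 35.433.
Rounding up: B 1, G 1, H 1, E 3, C 1, F 1, A 1, D 36 (total 45).
A receives 1.

1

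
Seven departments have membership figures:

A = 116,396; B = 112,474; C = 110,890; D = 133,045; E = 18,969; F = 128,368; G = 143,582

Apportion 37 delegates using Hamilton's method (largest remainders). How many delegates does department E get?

Total 763724; standard divisor 763724/37 ≈ 20641.189.
Standard quotas: A 5.6390, B 5.4490, C 5.3723, D 6.4456, E 0.9190, F 6.2190, G 6.9561.
Lower quotas: A 5, B 5, C 5, D 6, E 0, F 6, G 6 (sum 33, leaving 4 seats).
Remainders in descending order: G 0.9561, E 0.9190, A 0.6390, B 0.4490, D 0.4456, C 0.3723, F 0.2190.
Largest remainders: G, E, A, B receive the extra seats.
E receives 1.

1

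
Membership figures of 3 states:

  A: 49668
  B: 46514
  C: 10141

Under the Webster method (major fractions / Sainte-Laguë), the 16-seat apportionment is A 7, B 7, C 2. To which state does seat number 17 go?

Priority for the next seat is population ÷ (current seats + 0.5).
Priorities: A 6622.400, B 6201.867, C 4056.400.
Highest priority: A.

A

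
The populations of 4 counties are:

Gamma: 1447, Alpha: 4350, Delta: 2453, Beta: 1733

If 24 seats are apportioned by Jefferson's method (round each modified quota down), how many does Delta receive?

6

Standard divisor 9983/24 ≈ 415.958; standard quotas: Gamma 3.479, Alpha 10.458, Delta 5.897, Beta 4.166.
Rounding down gives 3, 10, 5, 4 = 22 seats, so the divisor must be adjusted.
With modified divisor 380: modified quotas Gamma 3.808, Alpha 11.447, Delta 6.455, Beta 4.561.
Rounding down: Gamma 3, Alpha 11, Delta 6, Beta 4 (total 24).
Delta receives 6.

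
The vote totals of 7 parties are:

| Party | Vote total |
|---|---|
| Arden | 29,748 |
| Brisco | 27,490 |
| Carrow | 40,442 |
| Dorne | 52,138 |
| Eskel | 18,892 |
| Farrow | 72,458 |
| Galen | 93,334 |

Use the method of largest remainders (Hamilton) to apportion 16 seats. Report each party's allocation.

Arden 1, Brisco 1, Carrow 2, Dorne 3, Eskel 1, Farrow 4, Galen 4

Total 334502; standard divisor 334502/16 ≈ 20906.375.
Standard quotas: Arden 1.4229, Brisco 1.3149, Carrow 1.9344, Dorne 2.4939, Eskel 0.9036, Farrow 3.4658, Galen 4.4644.
Lower quotas: Arden 1, Brisco 1, Carrow 1, Dorne 2, Eskel 0, Farrow 3, Galen 4 (sum 12, leaving 4 seats).
Remainders in descending order: Carrow 0.9344, Eskel 0.9036, Dorne 0.4939, Farrow 0.4658, Galen 0.4644, Arden 0.4229, Brisco 0.3149.
The surplus seats go to Carrow, Eskel, Dorne, Farrow.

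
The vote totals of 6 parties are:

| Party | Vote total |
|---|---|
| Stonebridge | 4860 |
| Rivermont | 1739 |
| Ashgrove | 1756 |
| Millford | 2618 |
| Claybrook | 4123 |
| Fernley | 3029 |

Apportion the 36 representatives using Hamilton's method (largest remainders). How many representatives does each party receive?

Stonebridge: 10; Rivermont: 3; Ashgrove: 4; Millford: 5; Claybrook: 8; Fernley: 6

Total 18125; standard divisor 18125/36 ≈ 503.472.
Standard quotas: Stonebridge 9.653, Rivermont 3.454, Ashgrove 3.488, Millford 5.200, Claybrook 8.189, Fernley 6.016.
Lower quotas: Stonebridge 9, Rivermont 3, Ashgrove 3, Millford 5, Claybrook 8, Fernley 6 (sum 34, leaving 2 seats).
Remainders in descending order: Stonebridge 0.653, Ashgrove 0.488, Rivermont 0.454, Millford 0.200, Claybrook 0.189, Fernley 0.016.
The surplus seats go to Stonebridge, Ashgrove.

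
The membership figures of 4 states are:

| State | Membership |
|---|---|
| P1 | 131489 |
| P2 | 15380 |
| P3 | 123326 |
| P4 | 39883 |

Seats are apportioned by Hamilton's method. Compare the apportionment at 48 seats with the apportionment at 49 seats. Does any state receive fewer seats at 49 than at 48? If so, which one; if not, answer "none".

P2

At 48 seats: P1 20, P2 3, P3 19, P4 6.
At 49 seats: P1 21, P2 2, P3 20, P4 6.
P2 drops from 3 to 2.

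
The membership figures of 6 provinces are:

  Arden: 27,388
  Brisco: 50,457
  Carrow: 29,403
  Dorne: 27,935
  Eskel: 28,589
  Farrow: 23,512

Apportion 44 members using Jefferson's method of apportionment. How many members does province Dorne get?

Standard divisor 187284/44 ≈ 4256.455; standard quotas: Arden 6.434, Brisco 11.854, Carrow 6.908, Dorne 6.563, Eskel 6.717, Farrow 5.524.
Rounding down gives 6, 11, 6, 6, 6, 5 = 40 seats, so the divisor must be adjusted.
With modified divisor 3950: modified quotas Arden 6.934, Brisco 12.774, Carrow 7.444, Dorne 7.072, Eskel 7.238, Farrow 5.952.
Rounding down: Arden 6, Brisco 12, Carrow 7, Dorne 7, Eskel 7, Farrow 5 (total 44).
Dorne receives 7.

7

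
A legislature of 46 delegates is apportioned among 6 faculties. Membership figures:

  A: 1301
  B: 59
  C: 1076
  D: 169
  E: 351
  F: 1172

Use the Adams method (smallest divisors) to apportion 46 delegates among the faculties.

A=14, B=1, C=12, D=2, E=4, F=13

Standard divisor 4128/46 ≈ 89.739; standard quotas: A 14.498, B 0.657, C 11.990, D 1.883, E 3.911, F 13.060.
Rounding up gives 15, 1, 12, 2, 4, 14 = 48 seats, so the divisor must be adjusted.
With modified divisor 95: modified quotas A 13.695, B 0.621, C 11.326, D 1.779, E 3.695, F 12.337.
Rounding up: A 14, B 1, C 12, D 2, E 4, F 13 (total 46).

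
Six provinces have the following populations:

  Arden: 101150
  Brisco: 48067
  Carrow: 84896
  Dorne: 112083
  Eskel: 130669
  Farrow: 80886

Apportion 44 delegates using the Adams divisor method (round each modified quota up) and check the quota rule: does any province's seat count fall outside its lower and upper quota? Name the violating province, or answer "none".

none

Standard quotas: Arden 7.980, Brisco 3.792, Carrow 6.697, Dorne 8.842, Eskel 10.308, Farrow 6.381.
Adams allocation: Arden 8, Brisco 4, Carrow 7, Dorne 9, Eskel 10, Farrow 6.
Every allocation lies between the lower and upper quota.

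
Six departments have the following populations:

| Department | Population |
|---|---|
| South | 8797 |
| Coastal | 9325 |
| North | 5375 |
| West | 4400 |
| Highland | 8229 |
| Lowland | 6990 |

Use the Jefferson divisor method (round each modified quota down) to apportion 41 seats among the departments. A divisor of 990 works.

South: 8; Coastal: 9; North: 5; West: 4; Highland: 8; Lowland: 7

With modified divisor 990: modified quotas South 8.886, Coastal 9.419, North 5.429, West 4.444, Highland 8.312, Lowland 7.061.
Rounding down: South 8, Coastal 9, North 5, West 4, Highland 8, Lowland 7 (total 41).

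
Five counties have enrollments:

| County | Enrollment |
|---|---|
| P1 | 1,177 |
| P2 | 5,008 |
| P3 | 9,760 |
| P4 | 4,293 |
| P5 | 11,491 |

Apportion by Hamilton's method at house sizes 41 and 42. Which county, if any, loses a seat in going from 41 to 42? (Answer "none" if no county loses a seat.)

none

At 41 seats: P1 1, P2 6, P3 13, P4 6, P5 15.
At 42 seats: P1 1, P2 7, P3 13, P4 6, P5 15.
No county's allocation decreased.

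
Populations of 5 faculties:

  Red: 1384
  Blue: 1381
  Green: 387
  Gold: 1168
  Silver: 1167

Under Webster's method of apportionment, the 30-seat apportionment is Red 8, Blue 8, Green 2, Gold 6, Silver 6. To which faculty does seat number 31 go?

Gold

Priority for the next seat is population ÷ (current seats + 0.5).
Priorities: Red 162.824, Blue 162.471, Green 154.800, Gold 179.692, Silver 179.538.
Highest priority: Gold.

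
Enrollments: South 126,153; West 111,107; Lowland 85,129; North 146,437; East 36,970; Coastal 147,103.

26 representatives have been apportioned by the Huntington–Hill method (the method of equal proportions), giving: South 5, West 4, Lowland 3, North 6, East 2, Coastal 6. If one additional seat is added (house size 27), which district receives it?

West

Priority for the next seat is population ÷ (√(s·(s+1))).
Priorities: South 23032.281, West 24844.280, Lowland 24574.626, North 22595.720, East 15092.939, Coastal 22698.486.
Highest priority: West.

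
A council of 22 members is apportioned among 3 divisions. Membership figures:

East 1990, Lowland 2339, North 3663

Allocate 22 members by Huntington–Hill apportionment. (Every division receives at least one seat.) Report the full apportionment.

East 6, Lowland 6, North 10

With divisor 362: modified quotas East 5.497, Lowland 6.461, North 10.119.
Geometric-mean thresholds: East √(5·6)=5.477, Lowland √(6·7)=6.481, North √(10·11)=10.488.
Each quota rounded against its threshold gives East 6, Lowland 6, North 10 (total 22).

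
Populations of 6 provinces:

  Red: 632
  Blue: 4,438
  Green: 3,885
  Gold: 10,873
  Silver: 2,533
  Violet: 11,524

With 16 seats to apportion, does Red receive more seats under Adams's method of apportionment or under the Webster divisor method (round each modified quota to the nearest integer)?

Adams: Red 1, Blue 2, Green 2, Gold 5, Silver 1, Violet 5.
Webster: Red 0, Blue 2, Green 2, Gold 5, Silver 1, Violet 6.
Red gets 1 under Adams and 0 under Webster.

Adams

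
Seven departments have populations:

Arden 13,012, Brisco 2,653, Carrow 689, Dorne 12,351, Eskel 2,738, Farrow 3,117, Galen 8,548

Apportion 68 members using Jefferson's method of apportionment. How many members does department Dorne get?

20

Standard divisor 43108/68 ≈ 633.941; standard quotas: Arden 20.526, Brisco 4.185, Carrow 1.087, Dorne 19.483, Eskel 4.319, Farrow 4.917, Galen 13.484.
Rounding down gives 20, 4, 1, 19, 4, 4, 13 = 65 seats, so the divisor must be adjusted.
With modified divisor 614: modified quotas Arden 21.192, Brisco 4.321, Carrow 1.122, Dorne 20.116, Eskel 4.459, Farrow 5.077, Galen 13.922.
Rounding down: Arden 21, Brisco 4, Carrow 1, Dorne 20, Eskel 4, Farrow 5, Galen 13 (total 68).
Dorne receives 20.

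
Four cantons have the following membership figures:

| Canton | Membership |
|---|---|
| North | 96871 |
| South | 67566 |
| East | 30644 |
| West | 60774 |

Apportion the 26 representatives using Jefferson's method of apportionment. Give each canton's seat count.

Standard divisor 255855/26 ≈ 9840.577; standard quotas: North 9.844, South 6.866, East 3.114, West 6.176.
Rounding down gives 9, 6, 3, 6 = 24 seats, so the divisor must be adjusted.
With modified divisor 9200: modified quotas North 10.529, South 7.344, East 3.331, West 6.606.
Rounding down: North 10, South 7, East 3, West 6 (total 26).

North 10, South 7, East 3, West 6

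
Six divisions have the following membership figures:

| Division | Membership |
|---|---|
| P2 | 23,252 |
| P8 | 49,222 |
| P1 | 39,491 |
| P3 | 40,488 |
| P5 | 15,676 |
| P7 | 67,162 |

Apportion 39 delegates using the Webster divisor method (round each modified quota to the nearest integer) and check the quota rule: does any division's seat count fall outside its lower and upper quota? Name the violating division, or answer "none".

Standard quotas: P2 3.854, P8 8.159, P1 6.546, P3 6.711, P5 2.598, P7 11.132.
Webster allocation: P2 4, P8 8, P1 6, P3 7, P5 3, P7 11.
Every allocation lies between the lower and upper quota.

none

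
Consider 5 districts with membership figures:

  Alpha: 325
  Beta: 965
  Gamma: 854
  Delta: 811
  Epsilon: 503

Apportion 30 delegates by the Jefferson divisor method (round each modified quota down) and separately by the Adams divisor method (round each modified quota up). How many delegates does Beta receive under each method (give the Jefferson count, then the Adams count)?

Jefferson: Alpha 3, Beta 9, Gamma 7, Delta 7, Epsilon 4.
Adams: Alpha 3, Beta 8, Gamma 7, Delta 7, Epsilon 5.
Beta gets 9 under Jefferson and 8 under Adams.

9 and 8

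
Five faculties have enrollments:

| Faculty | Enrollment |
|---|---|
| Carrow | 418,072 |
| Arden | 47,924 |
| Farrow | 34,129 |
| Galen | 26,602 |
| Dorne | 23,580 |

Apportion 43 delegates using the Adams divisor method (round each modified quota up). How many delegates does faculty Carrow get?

Standard divisor 550307/43 ≈ 12797.837; standard quotas: Carrow 32.667, Arden 3.745, Farrow 2.667, Galen 2.079, Dorne 1.842.
Rounding up gives 33, 4, 3, 3, 2 = 45 seats, so the divisor must be adjusted.
With modified divisor 13449.1: modified quotas Carrow 31.085, Arden 3.563, Farrow 2.538, Galen 1.978, Dorne 1.753.
Rounding up: Carrow 32, Arden 4, Farrow 3, Galen 2, Dorne 2 (total 43).
Carrow receives 32.

32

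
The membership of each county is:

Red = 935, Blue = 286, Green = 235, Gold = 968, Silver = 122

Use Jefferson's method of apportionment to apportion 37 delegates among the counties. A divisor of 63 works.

With modified divisor 63: modified quotas Red 14.841, Blue 4.540, Green 3.730, Gold 15.365, Silver 1.937.
Rounding down: Red 14, Blue 4, Green 3, Gold 15, Silver 1 (total 37).

Red: 14, Blue: 4, Green: 3, Gold: 15, Silver: 1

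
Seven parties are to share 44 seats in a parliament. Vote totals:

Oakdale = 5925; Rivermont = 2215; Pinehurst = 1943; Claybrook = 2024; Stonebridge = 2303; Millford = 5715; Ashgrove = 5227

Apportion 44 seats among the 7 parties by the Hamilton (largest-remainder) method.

The standard divisor is 25352/44 ≈ 576.182.
Standard quotas: Oakdale 10.2832, Rivermont 3.8443, Pinehurst 3.3722, Claybrook 3.5128, Stonebridge 3.9970, Millford 9.9187, Ashgrove 9.0718.
Lower quotas: Oakdale 10, Rivermont 3, Pinehurst 3, Claybrook 3, Stonebridge 3, Millford 9, Ashgrove 9 (sum 40, leaving 4 seats).
Remainders in descending order: Stonebridge 0.9970, Millford 0.9187, Rivermont 0.8443, Claybrook 0.5128, Pinehurst 0.3722, Oakdale 0.2832, Ashgrove 0.0718.
Largest remainders: Stonebridge, Millford, Rivermont, Claybrook receive the extra seats.

Oakdale 10, Rivermont 4, Pinehurst 3, Claybrook 4, Stonebridge 4, Millford 10, Ashgrove 9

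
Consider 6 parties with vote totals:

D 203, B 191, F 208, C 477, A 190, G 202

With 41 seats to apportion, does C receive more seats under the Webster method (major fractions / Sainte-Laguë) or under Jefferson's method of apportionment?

Webster: D 6, B 5, F 6, C 13, A 5, G 6.
Jefferson: D 6, B 5, F 6, C 14, A 5, G 5.
C gets 13 under Webster and 14 under Jefferson.

Jefferson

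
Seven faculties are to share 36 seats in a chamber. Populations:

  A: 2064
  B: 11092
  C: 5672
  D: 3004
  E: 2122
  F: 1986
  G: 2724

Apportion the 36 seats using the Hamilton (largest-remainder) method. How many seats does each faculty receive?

Standard divisor: 28664 ÷ 36 ≈ 796.222.
Standard quotas: A 2.5922, B 13.9308, C 7.1236, D 3.7728, E 2.6651, F 2.4943, G 3.4212.
Lower quotas: A 2, B 13, C 7, D 3, E 2, F 2, G 3 (sum 32, leaving 4 seats).
Remainders in descending order: B 0.9308, D 0.7728, E 0.6651, A 0.5922, F 0.4943, G 0.4212, C 0.1236.
Largest remainders: B, D, E, A receive the extra seats.

A 3; B 14; C 7; D 4; E 3; F 2; G 3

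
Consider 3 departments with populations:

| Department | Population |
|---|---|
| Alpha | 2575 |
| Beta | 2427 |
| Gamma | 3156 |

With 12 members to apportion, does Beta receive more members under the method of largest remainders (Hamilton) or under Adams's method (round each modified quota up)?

Hamilton: Alpha 4, Beta 3, Gamma 5.
Adams: Alpha 4, Beta 4, Gamma 4.
Beta gets 3 under Hamilton and 4 under Adams.

Adams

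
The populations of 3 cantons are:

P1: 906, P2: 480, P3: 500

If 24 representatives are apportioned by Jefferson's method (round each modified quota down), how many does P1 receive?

Standard divisor 1886/24 ≈ 78.583; standard quotas: P1 11.529, P2 6.108, P3 6.363.
Rounding down gives 11, 6, 6 = 23 seats, so the divisor must be adjusted.
With modified divisor 73: modified quotas P1 12.411, P2 6.575, P3 6.849.
Rounding down: P1 12, P2 6, P3 6 (total 24).
P1 receives 12.

12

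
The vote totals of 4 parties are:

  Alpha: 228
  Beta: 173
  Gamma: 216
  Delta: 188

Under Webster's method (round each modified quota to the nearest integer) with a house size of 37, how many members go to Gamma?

Standard divisor 805/37 ≈ 21.757; standard quotas: Alpha 10.480, Beta 7.952, Gamma 9.928, Delta 8.641.
Rounding to the nearest integer gives Alpha 10, Beta 8, Gamma 10, Delta 9 — total 37, matching the house size, so no adjustment is needed.
Gamma receives 10.

10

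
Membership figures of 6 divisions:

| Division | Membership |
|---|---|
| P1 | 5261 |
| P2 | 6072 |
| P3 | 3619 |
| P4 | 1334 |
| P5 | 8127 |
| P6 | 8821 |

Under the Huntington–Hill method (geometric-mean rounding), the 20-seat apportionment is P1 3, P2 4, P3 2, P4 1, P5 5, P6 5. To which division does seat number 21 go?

P6

Priority for the next seat is population ÷ (√(s·(s+1))).
Priorities: P1 1518.720, P2 1357.740, P3 1477.451, P4 943.280, P5 1483.780, P6 1610.487.
Highest priority: P6.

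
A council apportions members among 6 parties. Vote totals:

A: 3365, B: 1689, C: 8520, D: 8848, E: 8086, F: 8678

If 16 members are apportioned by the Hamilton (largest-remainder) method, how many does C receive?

3

The standard divisor is 39186/16 ≈ 2449.125.
Standard quotas: A 1.3740, B 0.6896, C 3.4788, D 3.6127, E 3.3016, F 3.5433.
Lower quotas: A 1, B 0, C 3, D 3, E 3, F 3 (sum 13, leaving 3 seats).
Remainders in descending order: B 0.6896, D 0.6127, F 0.5433, C 0.4788, A 0.3740, E 0.3016.
Largest remainders: B, D, F receive the extra seats.
C receives 3.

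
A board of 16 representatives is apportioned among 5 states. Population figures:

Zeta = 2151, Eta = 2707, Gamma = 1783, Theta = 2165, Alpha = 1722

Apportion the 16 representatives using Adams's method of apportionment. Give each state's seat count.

Zeta: 3, Eta: 4, Gamma: 3, Theta: 3, Alpha: 3

Standard divisor 10528/16 ≈ 658; standard quotas: Zeta 3.269, Eta 4.114, Gamma 2.710, Theta 3.290, Alpha 2.617.
Rounding up gives 4, 5, 3, 4, 3 = 19 seats, so the divisor must be adjusted.
With modified divisor 800: modified quotas Zeta 2.689, Eta 3.384, Gamma 2.229, Theta 2.706, Alpha 2.152.
Rounding up: Zeta 3, Eta 4, Gamma 3, Theta 3, Alpha 3 (total 16).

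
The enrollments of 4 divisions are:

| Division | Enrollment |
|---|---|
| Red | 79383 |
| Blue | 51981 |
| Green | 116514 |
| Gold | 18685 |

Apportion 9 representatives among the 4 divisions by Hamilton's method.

Red: 3, Blue: 2, Green: 4, Gold: 0

Standard divisor: 266563 ÷ 9 ≈ 29618.111.
Standard quotas: Red 2.6802, Blue 1.7550, Green 3.9339, Gold 0.6309.
Lower quotas: Red 2, Blue 1, Green 3, Gold 0 (sum 6, leaving 3 seats).
Remainders in descending order: Green 0.9339, Blue 0.7550, Red 0.6802, Gold 0.6309.
The surplus seats go to Green, Blue, Red.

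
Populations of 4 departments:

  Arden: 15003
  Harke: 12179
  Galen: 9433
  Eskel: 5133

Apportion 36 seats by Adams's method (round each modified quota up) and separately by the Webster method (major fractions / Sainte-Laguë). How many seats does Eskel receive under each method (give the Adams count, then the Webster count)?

5 and 4

Adams: Arden 13, Harke 10, Galen 8, Eskel 5.
Webster: Arden 13, Harke 11, Galen 8, Eskel 4.
Eskel gets 5 under Adams and 4 under Webster.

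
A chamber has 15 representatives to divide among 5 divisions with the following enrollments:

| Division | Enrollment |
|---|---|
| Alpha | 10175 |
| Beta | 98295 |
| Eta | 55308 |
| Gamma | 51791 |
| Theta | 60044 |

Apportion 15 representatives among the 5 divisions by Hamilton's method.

Alpha=1, Beta=5, Eta=3, Gamma=3, Theta=3

The standard divisor is 275613/15 ≈ 18374.2.
Standard quotas: Alpha 0.5538, Beta 5.3496, Eta 3.0101, Gamma 2.8187, Theta 3.2678.
Lower quotas: Alpha 0, Beta 5, Eta 3, Gamma 2, Theta 3 (sum 13, leaving 2 seats).
Remainders in descending order: Gamma 0.8187, Alpha 0.5538, Beta 0.3496, Theta 0.2678, Eta 0.0101.
Largest remainders: Gamma, Alpha receive the extra seats.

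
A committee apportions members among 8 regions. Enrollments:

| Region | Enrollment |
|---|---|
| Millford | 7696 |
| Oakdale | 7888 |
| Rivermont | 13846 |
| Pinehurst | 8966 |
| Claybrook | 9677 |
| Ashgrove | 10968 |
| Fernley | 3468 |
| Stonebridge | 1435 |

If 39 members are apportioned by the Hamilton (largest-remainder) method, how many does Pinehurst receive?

5

The standard divisor is 63944/39 ≈ 1639.59.
Standard quotas: Millford 4.6939, Oakdale 4.8110, Rivermont 8.4448, Pinehurst 5.4684, Claybrook 5.9021, Ashgrove 6.6895, Fernley 2.1152, Stonebridge 0.8752.
Lower quotas: Millford 4, Oakdale 4, Rivermont 8, Pinehurst 5, Claybrook 5, Ashgrove 6, Fernley 2, Stonebridge 0 (sum 34, leaving 5 seats).
Remainders in descending order: Claybrook 0.9021, Stonebridge 0.8752, Oakdale 0.8110, Millford 0.6939, Ashgrove 0.6895, Pinehurst 0.4684, Rivermont 0.4448, Fernley 0.1152.
Largest remainders: Claybrook, Stonebridge, Oakdale, Millford, Ashgrove receive the extra seats.
Pinehurst receives 5.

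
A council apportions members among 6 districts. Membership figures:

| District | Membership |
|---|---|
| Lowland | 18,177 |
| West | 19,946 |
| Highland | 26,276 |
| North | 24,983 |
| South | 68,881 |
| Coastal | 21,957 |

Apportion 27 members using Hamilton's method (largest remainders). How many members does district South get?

The standard divisor is 180220/27 ≈ 6674.815.
Standard quotas: Lowland 2.7232, West 2.9882, Highland 3.9366, North 3.7429, South 10.3195, Coastal 3.2895.
Lower quotas: Lowland 2, West 2, Highland 3, North 3, South 10, Coastal 3 (sum 23, leaving 4 seats).
Remainders in descending order: West 0.9882, Highland 0.9366, North 0.7429, Lowland 0.7232, South 0.3195, Coastal 0.2895.
Largest remainders: West, Highland, North, Lowland receive the extra seats.
South receives 10.

10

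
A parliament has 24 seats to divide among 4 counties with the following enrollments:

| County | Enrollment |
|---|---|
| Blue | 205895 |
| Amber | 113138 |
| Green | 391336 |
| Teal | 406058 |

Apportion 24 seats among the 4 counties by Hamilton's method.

Blue=4, Amber=3, Green=8, Teal=9

Standard divisor: 1116427 ÷ 24 ≈ 46517.792.
Standard quotas: Blue 4.4262, Amber 2.4321, Green 8.4126, Teal 8.7291.
Lower quotas: Blue 4, Amber 2, Green 8, Teal 8 (sum 22, leaving 2 seats).
Remainders in descending order: Teal 0.7291, Amber 0.4321, Blue 0.4262, Green 0.4126.
The surplus seats go to Teal, Amber.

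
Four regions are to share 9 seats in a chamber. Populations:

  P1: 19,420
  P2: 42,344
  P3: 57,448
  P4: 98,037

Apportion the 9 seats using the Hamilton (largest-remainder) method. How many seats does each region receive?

The standard divisor is 217249/9 ≈ 24138.778.
Standard quotas: P1 0.8045, P2 1.7542, P3 2.3799, P4 4.0614.
Lower quotas: P1 0, P2 1, P3 2, P4 4 (sum 7, leaving 2 seats).
Remainders in descending order: P1 0.8045, P2 0.7542, P3 0.3799, P4 0.0614.
Largest remainders: P1, P2 receive the extra seats.

P1 1; P2 2; P3 2; P4 4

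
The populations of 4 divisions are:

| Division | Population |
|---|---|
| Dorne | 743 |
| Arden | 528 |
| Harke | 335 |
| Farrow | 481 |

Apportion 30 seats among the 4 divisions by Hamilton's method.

Dorne=11; Arden=7; Harke=5; Farrow=7

Total 2087; standard divisor 2087/30 ≈ 69.567.
Standard quotas: Dorne 10.680, Arden 7.590, Harke 4.816, Farrow 6.914.
Lower quotas: Dorne 10, Arden 7, Harke 4, Farrow 6 (sum 27, leaving 3 seats).
Remainders in descending order: Farrow 0.914, Harke 0.816, Dorne 0.680, Arden 0.590.
Largest remainders: Farrow, Harke, Dorne receive the extra seats.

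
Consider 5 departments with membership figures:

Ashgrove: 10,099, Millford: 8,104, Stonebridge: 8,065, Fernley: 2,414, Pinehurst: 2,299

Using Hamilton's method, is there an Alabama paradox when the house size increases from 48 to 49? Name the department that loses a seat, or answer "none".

At 48 seats: Ashgrove 16, Millford 12, Stonebridge 12, Fernley 4, Pinehurst 4.
At 49 seats: Ashgrove 16, Millford 13, Stonebridge 13, Fernley 4, Pinehurst 3.
Pinehurst drops from 4 to 3.

Pinehurst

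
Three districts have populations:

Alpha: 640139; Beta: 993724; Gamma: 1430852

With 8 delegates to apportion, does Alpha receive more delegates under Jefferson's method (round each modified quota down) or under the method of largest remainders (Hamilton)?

Jefferson: Alpha 1, Beta 3, Gamma 4.
Hamilton: Alpha 2, Beta 2, Gamma 4.
Alpha gets 1 under Jefferson and 2 under Hamilton.

Hamilton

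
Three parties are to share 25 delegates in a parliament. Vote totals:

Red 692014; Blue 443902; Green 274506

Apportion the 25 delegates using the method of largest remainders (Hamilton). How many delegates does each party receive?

Standard divisor: 1410422 ÷ 25 ≈ 56416.88.
Standard quotas: Red 12.2661, Blue 7.8682, Green 4.8657.
Lower quotas: Red 12, Blue 7, Green 4 (sum 23, leaving 2 seats).
Remainders in descending order: Blue 0.8682, Green 0.8657, Red 0.2661.
Largest remainders: Blue, Green receive the extra seats.

Red 12, Blue 8, Green 5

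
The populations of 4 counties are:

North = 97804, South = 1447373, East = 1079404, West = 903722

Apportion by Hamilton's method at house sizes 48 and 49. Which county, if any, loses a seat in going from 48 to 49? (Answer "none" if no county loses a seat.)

none

At 48 seats: North 1, South 20, East 15, West 12.
At 49 seats: North 1, South 20, East 15, West 13.
No county's allocation decreased.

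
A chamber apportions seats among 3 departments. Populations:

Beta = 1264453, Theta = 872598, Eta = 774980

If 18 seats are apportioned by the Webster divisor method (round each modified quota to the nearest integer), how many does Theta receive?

5

Standard divisor 2912031/18 ≈ 161779.5; standard quotas: Beta 7.816, Theta 5.394, Eta 4.790.
Rounding to the nearest integer gives Beta 8, Theta 5, Eta 5 — total 18, matching the house size, so no adjustment is needed.
Theta receives 5.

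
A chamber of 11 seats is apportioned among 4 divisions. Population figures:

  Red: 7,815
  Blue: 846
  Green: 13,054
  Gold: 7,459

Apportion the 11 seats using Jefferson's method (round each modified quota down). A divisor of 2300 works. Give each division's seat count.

Red 3; Blue 0; Green 5; Gold 3

With modified divisor 2300: modified quotas Red 3.398, Blue 0.368, Green 5.676, Gold 3.243.
Rounding down: Red 3, Blue 0, Green 5, Gold 3 (total 11).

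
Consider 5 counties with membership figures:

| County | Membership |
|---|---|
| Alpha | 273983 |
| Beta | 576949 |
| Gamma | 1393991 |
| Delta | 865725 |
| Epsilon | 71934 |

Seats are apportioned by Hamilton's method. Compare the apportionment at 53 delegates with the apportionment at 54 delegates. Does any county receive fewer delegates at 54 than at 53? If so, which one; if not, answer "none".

Alpha

At 53 seats: Alpha 5, Beta 10, Gamma 23, Delta 14, Epsilon 1.
At 54 seats: Alpha 4, Beta 10, Gamma 24, Delta 15, Epsilon 1.
Alpha drops from 5 to 4.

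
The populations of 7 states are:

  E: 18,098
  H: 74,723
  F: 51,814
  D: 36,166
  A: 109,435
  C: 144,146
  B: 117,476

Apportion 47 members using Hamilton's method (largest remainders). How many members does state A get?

9

Standard divisor: 551858 ÷ 47 ≈ 11741.66.
Standard quotas: E 1.5413, H 6.3639, F 4.4128, D 3.0801, A 9.3202, C 12.2765, B 10.0051.
Lower quotas: E 1, H 6, F 4, D 3, A 9, C 12, B 10 (sum 45, leaving 2 seats).
Remainders in descending order: E 0.5413, F 0.4128, H 0.3639, A 0.3202, C 0.2765, D 0.0801, B 0.0051.
Largest remainders: E, F receive the extra seats.
A receives 9.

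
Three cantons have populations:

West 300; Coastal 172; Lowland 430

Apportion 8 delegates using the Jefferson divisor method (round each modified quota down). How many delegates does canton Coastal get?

Standard divisor 902/8 ≈ 112.75; standard quotas: West 2.661, Coastal 1.525, Lowland 3.814.
Rounding down gives 2, 1, 3 = 6 seats, so the divisor must be adjusted.
With modified divisor 90: modified quotas West 3.333, Coastal 1.911, Lowland 4.778.
Rounding down: West 3, Coastal 1, Lowland 4 (total 8).
Coastal receives 1.

1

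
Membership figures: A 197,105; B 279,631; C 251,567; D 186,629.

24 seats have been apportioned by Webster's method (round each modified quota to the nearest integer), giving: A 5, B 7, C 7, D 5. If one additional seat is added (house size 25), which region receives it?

B

Priority for the next seat is population ÷ (current seats + 0.5).
Priorities: A 35837.273, B 37284.133, C 33542.267, D 33932.545.
Highest priority: B.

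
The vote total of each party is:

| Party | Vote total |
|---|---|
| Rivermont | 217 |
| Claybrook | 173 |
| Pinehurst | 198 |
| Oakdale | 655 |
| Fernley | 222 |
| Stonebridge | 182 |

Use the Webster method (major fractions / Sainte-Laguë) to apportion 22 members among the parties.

Standard divisor 1647/22 ≈ 74.864; standard quotas: Rivermont 2.899, Claybrook 2.311, Pinehurst 2.645, Oakdale 8.749, Fernley 2.965, Stonebridge 2.431.
Rounding to the nearest integer gives Rivermont 3, Claybrook 2, Pinehurst 3, Oakdale 9, Fernley 3, Stonebridge 2 — total 22, matching the house size, so no adjustment is needed.

Rivermont 3; Claybrook 2; Pinehurst 3; Oakdale 9; Fernley 3; Stonebridge 2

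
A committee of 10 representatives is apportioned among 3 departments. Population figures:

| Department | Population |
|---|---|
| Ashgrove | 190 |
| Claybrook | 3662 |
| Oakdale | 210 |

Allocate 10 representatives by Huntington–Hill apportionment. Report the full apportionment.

With divisor 460: modified quotas Ashgrove 0.413, Claybrook 7.961, Oakdale 0.457.
Geometric-mean thresholds: Ashgrove (min 1), Claybrook √(7·8)=7.483, Oakdale (min 1).
Each quota rounded against its threshold gives Ashgrove 1, Claybrook 8, Oakdale 1 (total 10).

Ashgrove 1, Claybrook 8, Oakdale 1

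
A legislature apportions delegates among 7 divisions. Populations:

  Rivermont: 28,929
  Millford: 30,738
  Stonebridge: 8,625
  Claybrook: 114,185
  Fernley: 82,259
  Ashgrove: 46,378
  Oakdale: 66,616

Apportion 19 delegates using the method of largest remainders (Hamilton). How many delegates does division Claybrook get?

6

Total 377730; standard divisor 377730/19 ≈ 19880.526.
Standard quotas: Rivermont 1.4551, Millford 1.5461, Stonebridge 0.4338, Claybrook 5.7436, Fernley 4.1377, Ashgrove 2.3328, Oakdale 3.3508.
Lower quotas: Rivermont 1, Millford 1, Stonebridge 0, Claybrook 5, Fernley 4, Ashgrove 2, Oakdale 3 (sum 16, leaving 3 seats).
Remainders in descending order: Claybrook 0.7436, Millford 0.5461, Rivermont 0.4551, Stonebridge 0.4338, Oakdale 0.3508, Ashgrove 0.3328, Fernley 0.1377.
The surplus seats go to Claybrook, Millford, Rivermont.
Claybrook receives 6.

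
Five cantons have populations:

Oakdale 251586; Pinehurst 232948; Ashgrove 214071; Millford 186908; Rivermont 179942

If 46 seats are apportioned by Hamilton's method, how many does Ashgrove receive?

Total 1065455; standard divisor 1065455/46 ≈ 23162.065.
Standard quotas: Oakdale 10.8620, Pinehurst 10.0573, Ashgrove 9.2423, Millford 8.0696, Rivermont 7.7688.
Lower quotas: Oakdale 10, Pinehurst 10, Ashgrove 9, Millford 8, Rivermont 7 (sum 44, leaving 2 seats).
Remainders in descending order: Oakdale 0.8620, Rivermont 0.7688, Ashgrove 0.2423, Millford 0.0696, Pinehurst 0.0573.
The surplus seats go to Oakdale, Rivermont.
Ashgrove receives 9.

9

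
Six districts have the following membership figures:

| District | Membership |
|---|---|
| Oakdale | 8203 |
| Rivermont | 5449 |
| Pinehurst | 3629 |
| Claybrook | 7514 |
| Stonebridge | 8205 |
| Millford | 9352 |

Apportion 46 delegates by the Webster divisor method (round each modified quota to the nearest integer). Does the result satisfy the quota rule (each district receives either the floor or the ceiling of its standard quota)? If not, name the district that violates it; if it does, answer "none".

none

Standard quotas: Oakdale 8.910, Rivermont 5.918, Pinehurst 3.942, Claybrook 8.161, Stonebridge 8.912, Millford 10.158.
Webster allocation: Oakdale 9, Rivermont 6, Pinehurst 4, Claybrook 8, Stonebridge 9, Millford 10.
Every allocation lies between the lower and upper quota.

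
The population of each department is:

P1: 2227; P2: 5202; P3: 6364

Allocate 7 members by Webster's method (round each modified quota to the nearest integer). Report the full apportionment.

Standard divisor 13793/7 ≈ 1970.429; standard quotas: P1 1.130, P2 2.640, P3 3.230.
Rounding to the nearest integer gives P1 1, P2 3, P3 3 — total 7, matching the house size, so no adjustment is needed.

P1 1, P2 3, P3 3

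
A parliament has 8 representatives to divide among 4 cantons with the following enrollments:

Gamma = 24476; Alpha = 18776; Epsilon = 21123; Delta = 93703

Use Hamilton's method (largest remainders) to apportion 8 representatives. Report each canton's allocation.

Gamma: 1; Alpha: 1; Epsilon: 1; Delta: 5

The standard divisor is 158078/8 ≈ 19759.75.
Standard quotas: Gamma 1.2387, Alpha 0.9502, Epsilon 1.0690, Delta 4.7421.
Lower quotas: Gamma 1, Alpha 0, Epsilon 1, Delta 4 (sum 6, leaving 2 seats).
Remainders in descending order: Alpha 0.9502, Delta 0.7421, Gamma 0.2387, Epsilon 0.0690.
The surplus seats go to Alpha, Delta.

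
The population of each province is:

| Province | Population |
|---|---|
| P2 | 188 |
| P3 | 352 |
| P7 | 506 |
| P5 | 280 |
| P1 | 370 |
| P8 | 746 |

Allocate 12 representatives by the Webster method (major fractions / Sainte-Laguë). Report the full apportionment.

P2=1, P3=2, P7=2, P5=1, P1=2, P8=4

Standard divisor 2442/12 ≈ 203.5; standard quotas: P2 0.924, P3 1.730, P7 2.486, P5 1.376, P1 1.818, P8 3.666.
Rounding to the nearest integer gives P2 1, P3 2, P7 2, P5 1, P1 2, P8 4 — total 12, matching the house size, so no adjustment is needed.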